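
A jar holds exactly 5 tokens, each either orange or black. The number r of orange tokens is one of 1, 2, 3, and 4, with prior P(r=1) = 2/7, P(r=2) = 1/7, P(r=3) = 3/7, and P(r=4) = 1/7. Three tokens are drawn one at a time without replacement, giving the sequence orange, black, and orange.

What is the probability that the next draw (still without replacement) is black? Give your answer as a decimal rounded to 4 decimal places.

Under each hypothesis, the probability of the observed sequence is: P(data | r = 1) = (1/5)(4/4)(0/3) = 0; P(data | r = 2) = (2/5)(3/4)(1/3) = 1/10; P(data | r = 3) = (3/5)(2/4)(2/3) = 1/5; P(data | r = 4) = (4/5)(1/4)(3/3) = 1/5.
The prior-weighted likelihoods are 2/7 · 0 = 0, 1/7 · 1/10 = 1/70, 3/7 · 1/5 = 3/35, 1/7 · 1/5 = 1/35; summing to 9/70.
The posterior is then P(r = 1 | data) = 0, P(r = 2 | data) = 1/9, P(r = 3 | data) = 2/3, P(r = 4 | data) = 2/9.
The predictive probability is P(black next | data) = (1)(1/9) + (1/2)(2/3) + (0)(2/9) = 4/9.

0.4444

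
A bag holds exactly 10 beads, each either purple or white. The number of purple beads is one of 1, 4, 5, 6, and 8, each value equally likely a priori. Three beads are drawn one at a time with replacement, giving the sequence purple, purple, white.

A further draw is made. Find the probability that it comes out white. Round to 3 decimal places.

For each hypothesis, P(data | H) works out to: P(data | r = 1) = (1/10)(1/10)(9/10) = 0.009; P(data | r = 4) = (4/10)(4/10)(6/10) = 0.096; P(data | r = 5) = (5/10)(5/10)(5/10) = 0.125; P(data | r = 6) = (6/10)(6/10)(4/10) = 0.144; P(data | r = 8) = (8/10)(8/10)(2/10) = 0.128.
Weighting by the prior gives 1/5 · 0.009 = 0.0018, 1/5 · 0.096 = 0.0192, 1/5 · 0.125 = 0.025, 1/5 · 0.144 = 0.0288, 1/5 · 0.128 = 0.0256; summing to 0.1004.
Dividing through by the total gives posterior P(r = 1 | data) = 0.017928, P(r = 4 | data) = 0.19124, P(r = 5 | data) = 0.249, P(r = 6 | data) = 0.28685, P(r = 8 | data) = 0.25498.
Averaging over the posterior, P(white next | data) = (9/10)(0.017928) + (3/5)(0.19124) + (1/2)(0.249) + (2/5)(0.28685) + (1/5)(0.25498) = 0.42112.

0.421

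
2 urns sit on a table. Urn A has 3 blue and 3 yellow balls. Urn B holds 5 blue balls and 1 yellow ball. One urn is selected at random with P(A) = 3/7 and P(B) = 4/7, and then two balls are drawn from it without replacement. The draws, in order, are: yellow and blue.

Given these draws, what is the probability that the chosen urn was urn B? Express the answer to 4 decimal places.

0.4255

Compute the likelihood of the observed sequence for each case: P(data | urn A) = (3/6)(3/5) = 3/10; P(data | urn B) = (1/6)(5/5) = 1/6.
Multiplying each by its prior: 3/7 · 3/10 = 9/70, 4/7 · 1/6 = 2/21; these sum to 47/210.
Therefore the posterior P(urn B | data) = (2/21) / (47/210) = 20/47.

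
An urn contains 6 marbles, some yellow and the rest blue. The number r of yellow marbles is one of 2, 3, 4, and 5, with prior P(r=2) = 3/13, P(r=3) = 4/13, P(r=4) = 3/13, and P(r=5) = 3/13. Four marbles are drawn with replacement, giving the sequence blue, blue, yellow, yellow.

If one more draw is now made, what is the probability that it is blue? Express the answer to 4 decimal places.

Under each hypothesis, the probability of the observed sequence is: P(data | r = 2) = (4/6)(4/6)(2/6)(2/6) = 0.049383; P(data | r = 3) = (3/6)(3/6)(3/6)(3/6) = 0.0625; P(data | r = 4) = (2/6)(2/6)(4/6)(4/6) = 0.049383; P(data | r = 5) = (1/6)(1/6)(5/6)(5/6) = 0.01929.
Weighting by the prior gives 3/13 · 0.049383 = 0.011396, 4/13 · 0.0625 = 0.019231, 3/13 · 0.049383 = 0.011396, 3/13 · 0.01929 = 0.0044516; summing to 0.046474.
Normalising, the posterior is P(r = 2 | data) = 0.24521, P(r = 3 | data) = 0.41379, P(r = 4 | data) = 0.24521, P(r = 5 | data) = 0.095785.
So P(blue next | data) = Σ P(blue next | H) P(H | data) = (2/3)(0.24521) + (1/2)(0.41379) + (1/3)(0.24521) + (1/6)(0.095785) = 0.46807.

0.4681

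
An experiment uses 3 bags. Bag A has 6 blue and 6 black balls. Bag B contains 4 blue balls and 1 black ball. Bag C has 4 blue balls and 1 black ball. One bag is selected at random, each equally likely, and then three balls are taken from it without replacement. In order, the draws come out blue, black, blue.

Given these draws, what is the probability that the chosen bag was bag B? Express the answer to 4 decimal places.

Compute the likelihood of the observed sequence for each case: P(data | bag A) = (6/12)(6/11)(5/10) = 3/22; P(data | bag B) = (4/5)(1/4)(3/3) = 1/5; P(data | bag C) = (4/5)(1/4)(3/3) = 1/5.
Weighting by the prior gives 1/3 · 3/22 = 1/22, 1/3 · 1/5 = 1/15, 1/3 · 1/5 = 1/15; summing to 59/330.
Hence P(bag B | data) = (1/15) / (59/330) = 22/59.

0.3729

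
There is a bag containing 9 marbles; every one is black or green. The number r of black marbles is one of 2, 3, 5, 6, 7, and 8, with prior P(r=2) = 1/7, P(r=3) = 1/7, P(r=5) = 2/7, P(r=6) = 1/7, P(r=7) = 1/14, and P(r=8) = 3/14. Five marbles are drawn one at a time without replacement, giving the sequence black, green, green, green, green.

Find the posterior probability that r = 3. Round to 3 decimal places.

Compute the likelihood of the observed sequence for each case: P(data | r = 2) = (2/9)(7/8)(6/7)(5/6)(4/5) = 1/9; P(data | r = 3) = (3/9)(6/8)(5/7)(4/6)(3/5) = 1/14; P(data | r = 5) = (5/9)(4/8)(3/7)(2/6)(1/5) = 1/126; P(data | r = 6) = (6/9)(3/8)(2/7)(1/6)(0/5) = 0; P(data | r = 7) = (7/9)(2/8)(1/7)(0/6) = 0; P(data | r = 8) = (8/9)(1/8)(0/7) = 0.
The prior-weighted likelihoods are 1/7 · 1/9 = 1/63, 1/7 · 1/14 = 1/98, 2/7 · 1/126 = 1/441, 1/7 · 0 = 0, 1/14 · 0 = 0, 3/14 · 0 = 0; with total 25/882.
So P(r = 3 | data) = (1/98) / (25/882) = 9/25.

0.360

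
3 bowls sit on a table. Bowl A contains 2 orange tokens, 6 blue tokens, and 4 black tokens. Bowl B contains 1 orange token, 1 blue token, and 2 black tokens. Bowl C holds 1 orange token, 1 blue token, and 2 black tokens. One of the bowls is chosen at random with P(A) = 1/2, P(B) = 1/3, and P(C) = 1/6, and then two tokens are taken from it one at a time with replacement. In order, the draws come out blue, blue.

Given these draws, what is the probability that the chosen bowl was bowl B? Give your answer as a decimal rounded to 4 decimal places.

0.1333

Under each hypothesis, the probability of the observed sequence is: P(data | bowl A) = (6/12)(6/12) = 1/4; P(data | bowl B) = (1/4)(1/4) = 1/16; P(data | bowl C) = (1/4)(1/4) = 1/16.
Multiplying each by its prior: 1/2 · 1/4 = 1/8, 1/3 · 1/16 = 1/48, 1/6 · 1/16 = 1/96; with total 5/32.
Therefore the posterior P(bowl B | data) = (1/48) / (5/32) = 2/15.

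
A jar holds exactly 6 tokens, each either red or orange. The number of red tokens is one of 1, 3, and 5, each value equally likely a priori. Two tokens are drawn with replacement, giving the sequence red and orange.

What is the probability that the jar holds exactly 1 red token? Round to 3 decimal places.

The likelihood of the observed sequence under each hypothesis: P(data | r = 1) = (1/6)(5/6) = 5/36; P(data | r = 3) = (3/6)(3/6) = 1/4; P(data | r = 5) = (5/6)(1/6) = 5/36.
The prior-weighted likelihoods are 1/3 · 5/36 = 5/108, 1/3 · 1/4 = 1/12, 1/3 · 5/36 = 5/108; summing to 19/108.
By Bayes' rule, P(r = 1 | data) = (5/108) / (19/108) = 5/19.

0.263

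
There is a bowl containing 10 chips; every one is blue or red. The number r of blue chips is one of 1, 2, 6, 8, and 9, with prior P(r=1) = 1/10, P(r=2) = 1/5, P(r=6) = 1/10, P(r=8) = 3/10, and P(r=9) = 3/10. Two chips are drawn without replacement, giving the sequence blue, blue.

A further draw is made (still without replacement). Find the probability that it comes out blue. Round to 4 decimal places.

0.7895

The likelihood of the observed sequence under each hypothesis: P(data | r = 1) = (1/10)(0/9) = 0; P(data | r = 2) = (2/10)(1/9) = 1/45; P(data | r = 6) = (6/10)(5/9) = 1/3; P(data | r = 8) = (8/10)(7/9) = 28/45; P(data | r = 9) = (9/10)(8/9) = 4/5.
The prior-weighted likelihoods are 1/10 · 0 = 0, 1/5 · 1/45 = 1/225, 1/10 · 1/3 = 1/30, 3/10 · 28/45 = 14/75, 3/10 · 4/5 = 6/25; with total 209/450.
The posterior is then P(r = 1 | data) = 0, P(r = 2 | data) = 2/209, P(r = 6 | data) = 15/209, P(r = 8 | data) = 84/209, P(r = 9 | data) = 108/209.
Averaging over the posterior, P(blue next | data) = (0)(2/209) + (1/2)(15/209) + (3/4)(84/209) + (7/8)(108/209) = 15/19.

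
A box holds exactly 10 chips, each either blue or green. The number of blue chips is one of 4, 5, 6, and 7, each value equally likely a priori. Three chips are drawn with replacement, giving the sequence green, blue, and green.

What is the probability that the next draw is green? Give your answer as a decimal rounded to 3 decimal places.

0.482

Compute the likelihood of the observed sequence for each case: P(data | r = 4) = (6/10)(4/10)(6/10) = 0.144; P(data | r = 5) = (5/10)(5/10)(5/10) = 0.125; P(data | r = 6) = (4/10)(6/10)(4/10) = 0.096; P(data | r = 7) = (3/10)(7/10)(3/10) = 0.063.
The prior-weighted likelihoods are 1/4 · 0.144 = 0.036, 1/4 · 0.125 = 0.03125, 1/4 · 0.096 = 0.024, 1/4 · 0.063 = 0.01575; these sum to 0.107.
Dividing through by the total gives posterior P(r = 4 | data) = 0.33645, P(r = 5 | data) = 0.29206, P(r = 6 | data) = 0.2243, P(r = 7 | data) = 0.1472.
The predictive probability is P(green next | data) = (3/5)(0.33645) + (1/2)(0.29206) + (2/5)(0.2243) + (3/10)(0.1472) = 0.48178.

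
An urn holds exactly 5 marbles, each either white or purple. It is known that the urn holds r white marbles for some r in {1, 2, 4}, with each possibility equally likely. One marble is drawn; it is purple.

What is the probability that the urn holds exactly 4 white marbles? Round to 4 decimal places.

0.1250

Compute the likelihood of this draw for each case: P(data | r = 1) = (4/5) = 4/5; P(data | r = 2) = (3/5) = 3/5; P(data | r = 4) = (1/5) = 1/5.
Multiplying each by its prior: 1/3 · 4/5 = 4/15, 1/3 · 3/5 = 1/5, 1/3 · 1/5 = 1/15; summing to 8/15.
Therefore the posterior P(r = 4 | data) = (1/15) / (8/15) = 1/8.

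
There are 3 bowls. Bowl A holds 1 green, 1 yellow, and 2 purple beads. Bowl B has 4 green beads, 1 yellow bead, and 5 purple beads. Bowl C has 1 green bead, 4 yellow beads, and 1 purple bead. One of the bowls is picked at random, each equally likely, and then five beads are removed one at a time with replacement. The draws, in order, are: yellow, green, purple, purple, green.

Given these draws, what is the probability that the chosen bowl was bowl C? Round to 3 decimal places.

Compute the likelihood of the observed sequence for each case: P(data | bowl A) = (1/4)(1/4)(2/4)(2/4)(1/4) = 0.0039062; P(data | bowl B) = (1/10)(4/10)(5/10)(5/10)(4/10) = 0.004; P(data | bowl C) = (4/6)(1/6)(1/6)(1/6)(1/6) = 0.0005144.
The prior-weighted likelihoods are 1/3 · 0.0039062 = 0.0013021, 1/3 · 0.004 = 0.0013333, 1/3 · 0.0005144 = 0.00017147; with total 0.0028069.
So P(bowl C | data) = (0.00017147) / (0.0028069) = 0.061088.

0.061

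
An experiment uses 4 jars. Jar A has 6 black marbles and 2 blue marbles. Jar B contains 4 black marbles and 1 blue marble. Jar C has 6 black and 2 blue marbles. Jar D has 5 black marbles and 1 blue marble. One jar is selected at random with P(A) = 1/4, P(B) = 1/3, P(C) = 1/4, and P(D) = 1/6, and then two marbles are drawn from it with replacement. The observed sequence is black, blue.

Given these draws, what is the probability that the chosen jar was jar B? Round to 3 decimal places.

0.313

For each hypothesis, P(data | H) works out to: P(data | jar A) = (6/8)(2/8) = 0.1875; P(data | jar B) = (4/5)(1/5) = 0.16; P(data | jar C) = (6/8)(2/8) = 0.1875; P(data | jar D) = (5/6)(1/6) = 0.13889.
Multiplying each by its prior: 1/4 · 0.1875 = 0.046875, 1/3 · 0.16 = 0.053333, 1/4 · 0.1875 = 0.046875, 1/6 · 0.13889 = 0.023148; summing to 0.17023.
Therefore the posterior P(jar B | data) = (0.053333) / (0.17023) = 0.3133.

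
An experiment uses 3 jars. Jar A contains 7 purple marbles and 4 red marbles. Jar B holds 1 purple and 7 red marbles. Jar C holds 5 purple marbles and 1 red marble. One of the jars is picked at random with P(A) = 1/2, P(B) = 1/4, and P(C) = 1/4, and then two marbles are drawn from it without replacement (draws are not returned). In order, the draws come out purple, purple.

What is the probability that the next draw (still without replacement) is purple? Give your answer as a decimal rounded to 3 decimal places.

Compute the likelihood of the observed sequence for each case: P(data | jar A) = (7/11)(6/10) = 21/55; P(data | jar B) = (1/8)(0/7) = 0; P(data | jar C) = (5/6)(4/5) = 2/3.
The prior-weighted likelihoods are 1/2 · 21/55 = 21/110, 1/4 · 0 = 0, 1/4 · 2/3 = 1/6; with total 59/165.
The posterior is then P(jar A | data) = 63/118, P(jar B | data) = 0, P(jar C | data) = 55/118.
The predictive probability is P(purple next | data) = (5/9)(63/118) + (3/4)(55/118) = 305/472.

0.646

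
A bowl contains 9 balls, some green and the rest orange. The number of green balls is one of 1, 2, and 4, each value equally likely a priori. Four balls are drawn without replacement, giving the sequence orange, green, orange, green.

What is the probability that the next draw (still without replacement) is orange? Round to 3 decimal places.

0.704

Compute the likelihood of the observed sequence for each case: P(data | r = 1) = (8/9)(1/8)(7/7)(0/6) = 0; P(data | r = 2) = (7/9)(2/8)(6/7)(1/6) = 1/36; P(data | r = 4) = (5/9)(4/8)(4/7)(3/6) = 5/63.
Multiplying each by its prior: 1/3 · 0 = 0, 1/3 · 1/36 = 1/108, 1/3 · 5/63 = 5/189; summing to 1/28.
Dividing through by the total gives posterior P(r = 1 | data) = 0, P(r = 2 | data) = 7/27, P(r = 4 | data) = 20/27.
Averaging over the posterior, P(orange next | data) = (1)(7/27) + (3/5)(20/27) = 19/27.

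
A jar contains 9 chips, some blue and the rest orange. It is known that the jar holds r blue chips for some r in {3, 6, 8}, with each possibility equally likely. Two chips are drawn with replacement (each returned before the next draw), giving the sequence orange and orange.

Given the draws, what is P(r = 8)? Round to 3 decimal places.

Under each hypothesis, the probability of the observed sequence is: P(data | r = 3) = (6/9)(6/9) = 4/9; P(data | r = 6) = (3/9)(3/9) = 1/9; P(data | r = 8) = (1/9)(1/9) = 1/81.
Multiplying each by its prior: 1/3 · 4/9 = 4/27, 1/3 · 1/9 = 1/27, 1/3 · 1/81 = 1/243; these sum to 46/243.
Hence P(r = 8 | data) = (1/243) / (46/243) = 1/46.

0.022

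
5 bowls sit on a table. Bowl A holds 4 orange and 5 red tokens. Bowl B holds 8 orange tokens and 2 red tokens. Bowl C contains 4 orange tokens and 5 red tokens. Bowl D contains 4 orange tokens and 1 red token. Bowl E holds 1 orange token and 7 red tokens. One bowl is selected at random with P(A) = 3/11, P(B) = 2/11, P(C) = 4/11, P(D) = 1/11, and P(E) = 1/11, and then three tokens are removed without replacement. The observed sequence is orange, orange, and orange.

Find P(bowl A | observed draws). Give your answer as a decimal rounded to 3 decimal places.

Compute the likelihood of the observed sequence for each case: P(data | bowl A) = (4/9)(3/8)(2/7) = 1/21; P(data | bowl B) = (8/10)(7/9)(6/8) = 7/15; P(data | bowl C) = (4/9)(3/8)(2/7) = 1/21; P(data | bowl D) = (4/5)(3/4)(2/3) = 2/5; P(data | bowl E) = (1/8)(0/7) = 0.
The prior-weighted likelihoods are 3/11 · 1/21 = 1/77, 2/11 · 7/15 = 14/165, 4/11 · 1/21 = 4/231, 1/11 · 2/5 = 2/55, 1/11 · 0 = 0; summing to 5/33.
Therefore the posterior P(bowl A | data) = (1/77) / (5/33) = 3/35.

0.086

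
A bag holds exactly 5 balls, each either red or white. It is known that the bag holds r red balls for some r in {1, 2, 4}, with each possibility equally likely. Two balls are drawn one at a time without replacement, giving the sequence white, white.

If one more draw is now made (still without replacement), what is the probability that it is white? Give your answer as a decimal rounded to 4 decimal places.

0.5556

Under each hypothesis, the probability of the observed sequence is: P(data | r = 1) = (4/5)(3/4) = 3/5; P(data | r = 2) = (3/5)(2/4) = 3/10; P(data | r = 4) = (1/5)(0/4) = 0.
Multiplying each by its prior: 1/3 · 3/5 = 1/5, 1/3 · 3/10 = 1/10, 1/3 · 0 = 0; summing to 3/10.
Normalising, the posterior is P(r = 1 | data) = 2/3, P(r = 2 | data) = 1/3, P(r = 4 | data) = 0.
The predictive probability is P(white next | data) = (2/3)(2/3) + (1/3)(1/3) = 5/9.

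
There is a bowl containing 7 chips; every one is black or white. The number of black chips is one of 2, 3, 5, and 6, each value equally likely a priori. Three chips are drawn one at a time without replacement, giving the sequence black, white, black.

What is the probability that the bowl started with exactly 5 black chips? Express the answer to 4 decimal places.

0.3846

Under each hypothesis, the probability of the observed sequence is: P(data | r = 2) = (2/7)(5/6)(1/5) = 1/21; P(data | r = 3) = (3/7)(4/6)(2/5) = 4/35; P(data | r = 5) = (5/7)(2/6)(4/5) = 4/21; P(data | r = 6) = (6/7)(1/6)(5/5) = 1/7.
Multiplying each by its prior: 1/4 · 1/21 = 1/84, 1/4 · 4/35 = 1/35, 1/4 · 4/21 = 1/21, 1/4 · 1/7 = 1/28; summing to 13/105.
Therefore the posterior P(r = 5 | data) = (1/21) / (13/105) = 5/13.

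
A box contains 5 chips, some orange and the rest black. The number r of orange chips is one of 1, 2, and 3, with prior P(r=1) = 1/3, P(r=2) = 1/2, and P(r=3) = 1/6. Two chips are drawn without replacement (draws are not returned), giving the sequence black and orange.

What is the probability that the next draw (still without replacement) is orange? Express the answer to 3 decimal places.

The likelihood of the observed sequence under each hypothesis: P(data | r = 1) = (4/5)(1/4) = 1/5; P(data | r = 2) = (3/5)(2/4) = 3/10; P(data | r = 3) = (2/5)(3/4) = 3/10.
Multiplying each by its prior: 1/3 · 1/5 = 1/15, 1/2 · 3/10 = 3/20, 1/6 · 3/10 = 1/20; summing to 4/15.
The posterior is then P(r = 1 | data) = 1/4, P(r = 2 | data) = 9/16, P(r = 3 | data) = 3/16.
Averaging over the posterior, P(orange next | data) = (0)(1/4) + (1/3)(9/16) + (2/3)(3/16) = 5/16.

0.313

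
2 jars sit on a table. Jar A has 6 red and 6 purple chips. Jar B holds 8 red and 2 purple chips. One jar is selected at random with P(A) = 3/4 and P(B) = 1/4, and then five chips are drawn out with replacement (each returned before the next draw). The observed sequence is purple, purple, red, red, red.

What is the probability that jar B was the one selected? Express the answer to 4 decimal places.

For each hypothesis, P(data | H) works out to: P(data | jar A) = (6/12)(6/12)(6/12)(6/12)(6/12) = 0.03125; P(data | jar B) = (2/10)(2/10)(8/10)(8/10)(8/10) = 0.02048.
Weighting by the prior gives 3/4 · 0.03125 = 0.023438, 1/4 · 0.02048 = 0.00512; summing to 0.028557.
Hence P(jar B | data) = (0.00512) / (0.028557) = 0.17929.

0.1793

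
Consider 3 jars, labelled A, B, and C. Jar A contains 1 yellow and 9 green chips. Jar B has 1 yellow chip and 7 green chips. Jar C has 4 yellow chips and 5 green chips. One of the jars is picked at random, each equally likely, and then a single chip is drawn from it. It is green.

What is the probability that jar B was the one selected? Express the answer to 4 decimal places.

For each hypothesis, P(data | H) works out to: P(data | jar A) = (9/10) = 0.9; P(data | jar B) = (7/8) = 0.875; P(data | jar C) = (5/9) = 0.55556.
The prior-weighted likelihoods are 1/3 · 0.9 = 0.3, 1/3 · 0.875 = 0.29167, 1/3 · 0.55556 = 0.18519; summing to 0.77685.
Therefore the posterior P(jar B | data) = (0.29167) / (0.77685) = 0.37545.

0.3754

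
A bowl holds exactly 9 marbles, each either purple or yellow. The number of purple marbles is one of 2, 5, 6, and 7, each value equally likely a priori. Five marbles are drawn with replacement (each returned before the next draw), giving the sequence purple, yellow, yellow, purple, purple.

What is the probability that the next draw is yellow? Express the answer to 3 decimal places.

0.376

Compute the likelihood of the observed sequence for each case: P(data | r = 2) = (2/9)(7/9)(7/9)(2/9)(2/9) = 0.0066386; P(data | r = 5) = (5/9)(4/9)(4/9)(5/9)(5/9) = 0.03387; P(data | r = 6) = (6/9)(3/9)(3/9)(6/9)(6/9) = 0.032922; P(data | r = 7) = (7/9)(2/9)(2/9)(7/9)(7/9) = 0.023235.
Weighting by the prior gives 1/4 · 0.0066386 = 0.0016596, 1/4 · 0.03387 = 0.0084675, 1/4 · 0.032922 = 0.0082305, 1/4 · 0.023235 = 0.0058087; these sum to 0.024166.
Normalising, the posterior is P(r = 2 | data) = 0.068676, P(r = 5 | data) = 0.35039, P(r = 6 | data) = 0.34057, P(r = 7 | data) = 0.24036.
So P(yellow next | data) = Σ P(yellow next | H) P(H | data) = (7/9)(0.068676) + (4/9)(0.35039) + (1/3)(0.34057) + (2/9)(0.24036) = 0.37608.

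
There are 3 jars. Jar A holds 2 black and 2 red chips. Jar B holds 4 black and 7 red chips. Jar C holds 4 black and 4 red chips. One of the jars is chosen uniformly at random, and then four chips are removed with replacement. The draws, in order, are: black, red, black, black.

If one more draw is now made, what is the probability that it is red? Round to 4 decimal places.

0.5268

The likelihood of the observed sequence under each hypothesis: P(data | jar A) = (2/4)(2/4)(2/4)(2/4) = 0.0625; P(data | jar B) = (4/11)(7/11)(4/11)(4/11) = 0.030599; P(data | jar C) = (4/8)(4/8)(4/8)(4/8) = 0.0625.
The prior-weighted likelihoods are 1/3 · 0.0625 = 0.020833, 1/3 · 0.030599 = 0.0102, 1/3 · 0.0625 = 0.020833; with total 0.051866.
Dividing through by the total gives posterior P(jar A | data) = 0.40167, P(jar B | data) = 0.19665, P(jar C | data) = 0.40167.
Averaging over the posterior, P(red next | data) = (1/2)(0.40167) + (7/11)(0.19665) + (1/2)(0.40167) = 0.52682.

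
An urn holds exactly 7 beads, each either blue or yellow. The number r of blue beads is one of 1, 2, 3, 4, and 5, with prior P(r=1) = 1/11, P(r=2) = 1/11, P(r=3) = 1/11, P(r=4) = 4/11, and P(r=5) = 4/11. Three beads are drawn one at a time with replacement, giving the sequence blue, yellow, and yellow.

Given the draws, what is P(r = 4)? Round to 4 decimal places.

For each hypothesis, P(data | H) works out to: P(data | r = 1) = (1/7)(6/7)(6/7) = 0.10496; P(data | r = 2) = (2/7)(5/7)(5/7) = 0.14577; P(data | r = 3) = (3/7)(4/7)(4/7) = 0.13994; P(data | r = 4) = (4/7)(3/7)(3/7) = 0.10496; P(data | r = 5) = (5/7)(2/7)(2/7) = 0.058309.
Weighting by the prior gives 1/11 · 0.10496 = 0.0095415, 1/11 · 0.14577 = 0.013252, 1/11 · 0.13994 = 0.012722, 4/11 · 0.10496 = 0.038166, 4/11 · 0.058309 = 0.021203; with total 0.094885.
By Bayes' rule, P(r = 4 | data) = (0.038166) / (0.094885) = 0.40223.

0.4022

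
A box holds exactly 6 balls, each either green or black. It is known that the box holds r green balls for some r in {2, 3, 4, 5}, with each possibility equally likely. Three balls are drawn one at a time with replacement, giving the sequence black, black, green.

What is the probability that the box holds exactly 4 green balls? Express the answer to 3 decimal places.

The likelihood of the observed sequence under each hypothesis: P(data | r = 2) = (4/6)(4/6)(2/6) = 4/27; P(data | r = 3) = (3/6)(3/6)(3/6) = 1/8; P(data | r = 4) = (2/6)(2/6)(4/6) = 2/27; P(data | r = 5) = (1/6)(1/6)(5/6) = 5/216.
Multiplying each by its prior: 1/4 · 4/27 = 1/27, 1/4 · 1/8 = 1/32, 1/4 · 2/27 = 1/54, 1/4 · 5/216 = 5/864; summing to 5/54.
Hence P(r = 4 | data) = (1/54) / (5/54) = 1/5.

0.200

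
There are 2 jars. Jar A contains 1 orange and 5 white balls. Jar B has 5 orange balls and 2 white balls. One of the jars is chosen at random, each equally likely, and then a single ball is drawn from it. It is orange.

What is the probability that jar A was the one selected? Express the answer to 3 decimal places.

0.189

For each hypothesis, P(data | H) works out to: P(data | jar A) = (1/6) = 1/6; P(data | jar B) = (5/7) = 5/7.
Weighting by the prior gives 1/2 · 1/6 = 1/12, 1/2 · 5/7 = 5/14; summing to 37/84.
Hence P(jar A | data) = (1/12) / (37/84) = 7/37.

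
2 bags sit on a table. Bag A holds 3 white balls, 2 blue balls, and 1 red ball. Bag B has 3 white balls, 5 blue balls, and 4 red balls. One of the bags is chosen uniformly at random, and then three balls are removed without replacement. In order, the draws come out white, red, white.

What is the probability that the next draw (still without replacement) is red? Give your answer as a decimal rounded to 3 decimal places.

0.089

Under each hypothesis, the probability of the observed sequence is: P(data | bag A) = (3/6)(1/5)(2/4) = 1/20; P(data | bag B) = (3/12)(4/11)(2/10) = 1/55.
The prior-weighted likelihoods are 1/2 · 1/20 = 1/40, 1/2 · 1/55 = 1/110; with total 3/88.
Dividing through by the total gives posterior P(bag A | data) = 11/15, P(bag B | data) = 4/15.
Averaging over the posterior, P(red next | data) = (0)(11/15) + (1/3)(4/15) = 4/45.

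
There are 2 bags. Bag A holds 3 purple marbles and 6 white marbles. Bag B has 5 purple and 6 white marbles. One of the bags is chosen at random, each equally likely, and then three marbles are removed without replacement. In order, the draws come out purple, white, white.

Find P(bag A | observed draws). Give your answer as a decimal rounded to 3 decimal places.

0.541

Under each hypothesis, the probability of the observed sequence is: P(data | bag A) = (3/9)(6/8)(5/7) = 0.17857; P(data | bag B) = (5/11)(6/10)(5/9) = 0.15152.
Multiplying each by its prior: 1/2 · 0.17857 = 0.089286, 1/2 · 0.15152 = 0.075758; summing to 0.16504.
Hence P(bag A | data) = (0.089286) / (0.16504) = 0.54098.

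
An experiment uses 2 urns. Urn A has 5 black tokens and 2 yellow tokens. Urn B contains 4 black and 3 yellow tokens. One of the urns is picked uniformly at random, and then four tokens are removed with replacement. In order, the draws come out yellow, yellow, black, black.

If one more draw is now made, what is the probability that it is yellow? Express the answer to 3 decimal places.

Under each hypothesis, the probability of the observed sequence is: P(data | urn A) = (2/7)(2/7)(5/7)(5/7) = 0.041649; P(data | urn B) = (3/7)(3/7)(4/7)(4/7) = 0.059975.
Multiplying each by its prior: 1/2 · 0.041649 = 0.020825, 1/2 · 0.059975 = 0.029988; with total 0.050812.
Dividing through by the total gives posterior P(urn A | data) = 0.40984, P(urn B | data) = 0.59016.
So P(yellow next | data) = Σ P(yellow next | H) P(H | data) = (2/7)(0.40984) + (3/7)(0.59016) = 0.37002.

0.370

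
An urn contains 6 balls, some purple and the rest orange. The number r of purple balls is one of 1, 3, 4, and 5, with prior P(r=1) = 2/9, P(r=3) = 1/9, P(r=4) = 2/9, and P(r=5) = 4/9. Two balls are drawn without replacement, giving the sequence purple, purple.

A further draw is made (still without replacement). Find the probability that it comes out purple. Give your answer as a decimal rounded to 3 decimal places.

The likelihood of the observed sequence under each hypothesis: P(data | r = 1) = (1/6)(0/5) = 0; P(data | r = 3) = (3/6)(2/5) = 1/5; P(data | r = 4) = (4/6)(3/5) = 2/5; P(data | r = 5) = (5/6)(4/5) = 2/3.
Multiplying each by its prior: 2/9 · 0 = 0, 1/9 · 1/5 = 1/45, 2/9 · 2/5 = 4/45, 4/9 · 2/3 = 8/27; summing to 11/27.
The posterior is then P(r = 1 | data) = 0, P(r = 3 | data) = 3/55, P(r = 4 | data) = 12/55, P(r = 5 | data) = 8/11.
The predictive probability is P(purple next | data) = (1/4)(3/55) + (1/2)(12/55) + (3/4)(8/11) = 147/220.

0.668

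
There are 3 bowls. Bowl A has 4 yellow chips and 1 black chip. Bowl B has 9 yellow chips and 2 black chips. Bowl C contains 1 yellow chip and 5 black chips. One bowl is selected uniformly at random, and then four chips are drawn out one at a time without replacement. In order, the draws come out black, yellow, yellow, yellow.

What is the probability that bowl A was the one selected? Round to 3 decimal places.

Under each hypothesis, the probability of the observed sequence is: P(data | bowl A) = (1/5)(4/4)(3/3)(2/2) = 1/5; P(data | bowl B) = (2/11)(9/10)(8/9)(7/8) = 7/55; P(data | bowl C) = (5/6)(1/5)(0/4) = 0.
Multiplying each by its prior: 1/3 · 1/5 = 1/15, 1/3 · 7/55 = 7/165, 1/3 · 0 = 0; with total 6/55.
Hence P(bowl A | data) = (1/15) / (6/55) = 11/18.

0.611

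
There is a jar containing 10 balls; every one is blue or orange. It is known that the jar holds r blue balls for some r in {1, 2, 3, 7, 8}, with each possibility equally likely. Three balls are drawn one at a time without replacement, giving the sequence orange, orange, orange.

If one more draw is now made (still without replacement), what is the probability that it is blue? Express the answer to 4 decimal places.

For each hypothesis, P(data | H) works out to: P(data | r = 1) = (9/10)(8/9)(7/8) = 7/10; P(data | r = 2) = (8/10)(7/9)(6/8) = 7/15; P(data | r = 3) = (7/10)(6/9)(5/8) = 7/24; P(data | r = 7) = (3/10)(2/9)(1/8) = 1/120; P(data | r = 8) = (2/10)(1/9)(0/8) = 0.
The prior-weighted likelihoods are 1/5 · 7/10 = 7/50, 1/5 · 7/15 = 7/75, 1/5 · 7/24 = 7/120, 1/5 · 1/120 = 1/600, 1/5 · 0 = 0; with total 22/75.
Dividing through by the total gives posterior P(r = 1 | data) = 21/44, P(r = 2 | data) = 7/22, P(r = 3 | data) = 35/176, P(r = 7 | data) = 1/176, P(r = 8 | data) = 0.
So P(blue next | data) = Σ P(blue next | H) P(H | data) = (1/7)(21/44) + (2/7)(7/22) + (3/7)(35/176) + (1)(1/176) = 1/4.

0.2500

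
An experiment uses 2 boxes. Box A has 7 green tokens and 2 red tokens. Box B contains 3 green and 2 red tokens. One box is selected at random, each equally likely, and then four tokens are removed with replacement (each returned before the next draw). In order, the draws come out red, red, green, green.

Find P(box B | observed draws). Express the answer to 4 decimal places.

0.6585

Compute the likelihood of the observed sequence for each case: P(data | box A) = (2/9)(2/9)(7/9)(7/9) = 0.029873; P(data | box B) = (2/5)(2/5)(3/5)(3/5) = 0.0576.
Weighting by the prior gives 1/2 · 0.029873 = 0.014937, 1/2 · 0.0576 = 0.0288; with total 0.043737.
So P(box B | data) = (0.0288) / (0.043737) = 0.65849.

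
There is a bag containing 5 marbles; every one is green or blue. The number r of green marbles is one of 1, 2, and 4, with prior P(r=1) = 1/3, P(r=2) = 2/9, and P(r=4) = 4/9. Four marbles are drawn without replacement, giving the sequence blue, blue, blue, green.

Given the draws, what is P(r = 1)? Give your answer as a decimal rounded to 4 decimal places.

0.7500

The likelihood of the observed sequence under each hypothesis: P(data | r = 1) = (4/5)(3/4)(2/3)(1/2) = 1/5; P(data | r = 2) = (3/5)(2/4)(1/3)(2/2) = 1/10; P(data | r = 4) = (1/5)(0/4) = 0.
Weighting by the prior gives 1/3 · 1/5 = 1/15, 2/9 · 1/10 = 1/45, 4/9 · 0 = 0; summing to 4/45.
Hence P(r = 1 | data) = (1/15) / (4/45) = 3/4.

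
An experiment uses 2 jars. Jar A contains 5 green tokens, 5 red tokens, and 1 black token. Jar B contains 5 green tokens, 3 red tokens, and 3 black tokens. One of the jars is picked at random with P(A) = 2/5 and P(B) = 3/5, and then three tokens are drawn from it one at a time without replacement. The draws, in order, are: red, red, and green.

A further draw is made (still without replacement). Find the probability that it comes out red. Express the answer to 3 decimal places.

0.297

For each hypothesis, P(data | H) works out to: P(data | jar A) = (5/11)(4/10)(5/9) = 10/99; P(data | jar B) = (3/11)(2/10)(5/9) = 1/33.
The prior-weighted likelihoods are 2/5 · 10/99 = 4/99, 3/5 · 1/33 = 1/55; these sum to 29/495.
Normalising, the posterior is P(jar A | data) = 20/29, P(jar B | data) = 9/29.
So P(red next | data) = Σ P(red next | H) P(H | data) = (3/8)(20/29) + (1/8)(9/29) = 69/232.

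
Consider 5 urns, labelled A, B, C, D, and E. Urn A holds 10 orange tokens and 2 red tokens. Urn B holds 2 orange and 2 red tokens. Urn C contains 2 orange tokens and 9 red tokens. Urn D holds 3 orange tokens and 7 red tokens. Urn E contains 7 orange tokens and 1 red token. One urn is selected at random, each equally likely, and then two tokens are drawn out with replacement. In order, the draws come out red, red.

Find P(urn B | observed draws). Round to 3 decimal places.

0.172

The likelihood of the observed sequence under each hypothesis: P(data | urn A) = (2/12)(2/12) = 0.027778; P(data | urn B) = (2/4)(2/4) = 0.25; P(data | urn C) = (9/11)(9/11) = 0.66942; P(data | urn D) = (7/10)(7/10) = 0.49; P(data | urn E) = (1/8)(1/8) = 0.015625.
Multiplying each by its prior: 1/5 · 0.027778 = 0.0055556, 1/5 · 0.25 = 0.05, 1/5 · 0.66942 = 0.13388, 1/5 · 0.49 = 0.098, 1/5 · 0.015625 = 0.003125; these sum to 0.29056.
By Bayes' rule, P(urn B | data) = (0.05) / (0.29056) = 0.17208.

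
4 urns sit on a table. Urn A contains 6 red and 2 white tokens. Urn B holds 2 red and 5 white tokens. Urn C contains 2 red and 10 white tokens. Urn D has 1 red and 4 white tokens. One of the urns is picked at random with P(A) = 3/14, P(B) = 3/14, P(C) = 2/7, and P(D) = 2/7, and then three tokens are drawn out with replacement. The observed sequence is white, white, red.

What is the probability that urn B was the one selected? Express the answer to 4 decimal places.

0.2816

The likelihood of the observed sequence under each hypothesis: P(data | urn A) = (2/8)(2/8)(6/8) = 0.046875; P(data | urn B) = (5/7)(5/7)(2/7) = 0.14577; P(data | urn C) = (10/12)(10/12)(2/12) = 0.11574; P(data | urn D) = (4/5)(4/5)(1/5) = 0.128.
The prior-weighted likelihoods are 3/14 · 0.046875 = 0.010045, 3/14 · 0.14577 = 0.031237, 2/7 · 0.11574 = 0.033069, 2/7 · 0.128 = 0.036571; with total 0.11092.
So P(urn B | data) = (0.031237) / (0.11092) = 0.28161.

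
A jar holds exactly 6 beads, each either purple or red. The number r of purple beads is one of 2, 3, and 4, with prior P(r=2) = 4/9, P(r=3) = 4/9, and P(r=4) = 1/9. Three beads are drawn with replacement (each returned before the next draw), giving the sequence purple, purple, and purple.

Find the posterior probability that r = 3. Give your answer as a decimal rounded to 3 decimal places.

Under each hypothesis, the probability of the observed sequence is: P(data | r = 2) = (2/6)(2/6)(2/6) = 1/27; P(data | r = 3) = (3/6)(3/6)(3/6) = 1/8; P(data | r = 4) = (4/6)(4/6)(4/6) = 8/27.
The prior-weighted likelihoods are 4/9 · 1/27 = 4/243, 4/9 · 1/8 = 1/18, 1/9 · 8/27 = 8/243; these sum to 17/162.
By Bayes' rule, P(r = 3 | data) = (1/18) / (17/162) = 9/17.

0.529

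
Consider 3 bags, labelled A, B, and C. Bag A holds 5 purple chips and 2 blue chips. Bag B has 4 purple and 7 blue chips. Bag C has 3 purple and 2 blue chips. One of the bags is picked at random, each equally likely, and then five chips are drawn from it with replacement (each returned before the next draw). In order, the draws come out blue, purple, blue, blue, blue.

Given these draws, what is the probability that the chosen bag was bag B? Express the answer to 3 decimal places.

Compute the likelihood of the observed sequence for each case: P(data | bag A) = (2/7)(5/7)(2/7)(2/7)(2/7) = 0.0047599; P(data | bag B) = (7/11)(4/11)(7/11)(7/11)(7/11) = 0.059633; P(data | bag C) = (2/5)(3/5)(2/5)(2/5)(2/5) = 0.01536.
Weighting by the prior gives 1/3 · 0.0047599 = 0.0015866, 1/3 · 0.059633 = 0.019878, 1/3 · 0.01536 = 0.00512; these sum to 0.026584.
Hence P(bag B | data) = (0.019878) / (0.026584) = 0.74772.

0.748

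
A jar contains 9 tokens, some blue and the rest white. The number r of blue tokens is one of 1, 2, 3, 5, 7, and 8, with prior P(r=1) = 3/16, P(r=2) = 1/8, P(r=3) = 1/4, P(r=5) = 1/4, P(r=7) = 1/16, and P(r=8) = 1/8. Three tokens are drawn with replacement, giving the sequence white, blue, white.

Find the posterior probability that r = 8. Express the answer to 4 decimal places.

Compute the likelihood of the observed sequence for each case: P(data | r = 1) = (8/9)(1/9)(8/9) = 0.087791; P(data | r = 2) = (7/9)(2/9)(7/9) = 0.13443; P(data | r = 3) = (6/9)(3/9)(6/9) = 0.14815; P(data | r = 5) = (4/9)(5/9)(4/9) = 0.10974; P(data | r = 7) = (2/9)(7/9)(2/9) = 0.038409; P(data | r = 8) = (1/9)(8/9)(1/9) = 0.010974.
The prior-weighted likelihoods are 3/16 · 0.087791 = 0.016461, 1/8 · 0.13443 = 0.016804, 1/4 · 0.14815 = 0.037037, 1/4 · 0.10974 = 0.027435, 1/16 · 0.038409 = 0.0024005, 1/8 · 0.010974 = 0.0013717; with total 0.10151.
By Bayes' rule, P(r = 8 | data) = (0.0013717) / (0.10151) = 0.013514.

0.0135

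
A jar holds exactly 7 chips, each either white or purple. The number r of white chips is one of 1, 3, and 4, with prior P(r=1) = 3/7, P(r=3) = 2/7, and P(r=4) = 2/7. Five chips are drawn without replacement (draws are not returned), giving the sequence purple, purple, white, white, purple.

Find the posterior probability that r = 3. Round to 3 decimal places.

For each hypothesis, P(data | H) works out to: P(data | r = 1) = (6/7)(5/6)(1/5)(0/4) = 0; P(data | r = 3) = (4/7)(3/6)(3/5)(2/4)(2/3) = 2/35; P(data | r = 4) = (3/7)(2/6)(4/5)(3/4)(1/3) = 1/35.
Multiplying each by its prior: 3/7 · 0 = 0, 2/7 · 2/35 = 4/245, 2/7 · 1/35 = 2/245; these sum to 6/245.
So P(r = 3 | data) = (4/245) / (6/245) = 2/3.

0.667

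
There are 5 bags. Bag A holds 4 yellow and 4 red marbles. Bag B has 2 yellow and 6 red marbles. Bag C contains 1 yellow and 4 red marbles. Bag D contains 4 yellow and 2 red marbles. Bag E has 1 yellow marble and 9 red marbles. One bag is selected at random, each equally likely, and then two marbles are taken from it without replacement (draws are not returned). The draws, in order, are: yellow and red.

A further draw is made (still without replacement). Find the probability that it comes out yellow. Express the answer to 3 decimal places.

0.355

For each hypothesis, P(data | H) works out to: P(data | bag A) = (4/8)(4/7) = 2/7; P(data | bag B) = (2/8)(6/7) = 3/14; P(data | bag C) = (1/5)(4/4) = 1/5; P(data | bag D) = (4/6)(2/5) = 4/15; P(data | bag E) = (1/10)(9/9) = 1/10.
The prior-weighted likelihoods are 1/5 · 2/7 = 2/35, 1/5 · 3/14 = 3/70, 1/5 · 1/5 = 1/25, 1/5 · 4/15 = 4/75, 1/5 · 1/10 = 1/50; summing to 16/75.
Normalising, the posterior is P(bag A | data) = 15/56, P(bag B | data) = 45/224, P(bag C | data) = 3/16, P(bag D | data) = 1/4, P(bag E | data) = 3/32.
Averaging over the posterior, P(yellow next | data) = (1/2)(15/56) + (1/6)(45/224) + (0)(3/16) + (3/4)(1/4) + (0)(3/32) = 159/448.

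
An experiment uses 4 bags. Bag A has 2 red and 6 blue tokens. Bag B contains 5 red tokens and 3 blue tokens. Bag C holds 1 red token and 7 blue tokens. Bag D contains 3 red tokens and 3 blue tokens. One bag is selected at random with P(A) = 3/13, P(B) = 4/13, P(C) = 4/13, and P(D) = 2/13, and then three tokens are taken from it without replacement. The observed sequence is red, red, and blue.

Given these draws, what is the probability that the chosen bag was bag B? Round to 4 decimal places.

0.6369

The likelihood of the observed sequence under each hypothesis: P(data | bag A) = (2/8)(1/7)(6/6) = 0.035714; P(data | bag B) = (5/8)(4/7)(3/6) = 0.17857; P(data | bag C) = (1/8)(0/7) = 0; P(data | bag D) = (3/6)(2/5)(3/4) = 0.15.
Weighting by the prior gives 3/13 · 0.035714 = 0.0082418, 4/13 · 0.17857 = 0.054945, 4/13 · 0 = 0, 2/13 · 0.15 = 0.023077; with total 0.086264.
Therefore the posterior P(bag B | data) = (0.054945) / (0.086264) = 0.63694.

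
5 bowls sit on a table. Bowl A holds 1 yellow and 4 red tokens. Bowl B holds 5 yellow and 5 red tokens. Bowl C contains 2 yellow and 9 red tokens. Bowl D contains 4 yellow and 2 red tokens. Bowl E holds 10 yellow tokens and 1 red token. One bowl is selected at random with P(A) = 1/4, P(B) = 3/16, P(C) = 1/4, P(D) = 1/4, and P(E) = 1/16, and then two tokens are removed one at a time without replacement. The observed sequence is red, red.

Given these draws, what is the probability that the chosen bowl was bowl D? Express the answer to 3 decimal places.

0.045

Under each hypothesis, the probability of the observed sequence is: P(data | bowl A) = (4/5)(3/4) = 0.6; P(data | bowl B) = (5/10)(4/9) = 0.22222; P(data | bowl C) = (9/11)(8/10) = 0.65455; P(data | bowl D) = (2/6)(1/5) = 0.066667; P(data | bowl E) = (1/11)(0/10) = 0.
The prior-weighted likelihoods are 1/4 · 0.6 = 0.15, 3/16 · 0.22222 = 0.041667, 1/4 · 0.65455 = 0.16364, 1/4 · 0.066667 = 0.016667, 1/16 · 0 = 0; these sum to 0.37197.
Therefore the posterior P(bowl D | data) = (0.016667) / (0.37197) = 0.044807.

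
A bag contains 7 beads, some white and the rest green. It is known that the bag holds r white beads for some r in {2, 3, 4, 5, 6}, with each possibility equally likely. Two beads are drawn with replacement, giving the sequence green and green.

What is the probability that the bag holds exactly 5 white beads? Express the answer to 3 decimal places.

0.073

For each hypothesis, P(data | H) works out to: P(data | r = 2) = (5/7)(5/7) = 25/49; P(data | r = 3) = (4/7)(4/7) = 16/49; P(data | r = 4) = (3/7)(3/7) = 9/49; P(data | r = 5) = (2/7)(2/7) = 4/49; P(data | r = 6) = (1/7)(1/7) = 1/49.
Weighting by the prior gives 1/5 · 25/49 = 5/49, 1/5 · 16/49 = 16/245, 1/5 · 9/49 = 9/245, 1/5 · 4/49 = 4/245, 1/5 · 1/49 = 1/245; with total 11/49.
Hence P(r = 5 | data) = (4/245) / (11/49) = 4/55.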